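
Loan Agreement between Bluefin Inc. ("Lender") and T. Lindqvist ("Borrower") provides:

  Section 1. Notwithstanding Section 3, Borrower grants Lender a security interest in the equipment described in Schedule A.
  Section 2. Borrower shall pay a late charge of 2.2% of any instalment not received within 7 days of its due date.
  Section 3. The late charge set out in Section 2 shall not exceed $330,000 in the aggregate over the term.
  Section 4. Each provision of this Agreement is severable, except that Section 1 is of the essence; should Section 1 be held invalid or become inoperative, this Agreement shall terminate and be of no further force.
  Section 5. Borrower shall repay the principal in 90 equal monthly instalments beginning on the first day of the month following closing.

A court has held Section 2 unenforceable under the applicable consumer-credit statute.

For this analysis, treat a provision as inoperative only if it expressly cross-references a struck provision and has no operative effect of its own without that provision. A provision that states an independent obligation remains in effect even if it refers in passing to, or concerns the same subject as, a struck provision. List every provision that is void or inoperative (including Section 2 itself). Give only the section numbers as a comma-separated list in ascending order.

2, 3

Section 2 is struck. Section 3 operates only by reference to Section 2, so it falls with Section 2. Although Section 1 refers to Section 3, its operative terms do not depend on Section 3, so it remains in effect. Section 4 makes Section 1 an essential term, but Section 1 is unaffected, so the severability proviso in Section 4 preserves the remaining provisions. Section 1, Section 4, and Section 5 remain in effect.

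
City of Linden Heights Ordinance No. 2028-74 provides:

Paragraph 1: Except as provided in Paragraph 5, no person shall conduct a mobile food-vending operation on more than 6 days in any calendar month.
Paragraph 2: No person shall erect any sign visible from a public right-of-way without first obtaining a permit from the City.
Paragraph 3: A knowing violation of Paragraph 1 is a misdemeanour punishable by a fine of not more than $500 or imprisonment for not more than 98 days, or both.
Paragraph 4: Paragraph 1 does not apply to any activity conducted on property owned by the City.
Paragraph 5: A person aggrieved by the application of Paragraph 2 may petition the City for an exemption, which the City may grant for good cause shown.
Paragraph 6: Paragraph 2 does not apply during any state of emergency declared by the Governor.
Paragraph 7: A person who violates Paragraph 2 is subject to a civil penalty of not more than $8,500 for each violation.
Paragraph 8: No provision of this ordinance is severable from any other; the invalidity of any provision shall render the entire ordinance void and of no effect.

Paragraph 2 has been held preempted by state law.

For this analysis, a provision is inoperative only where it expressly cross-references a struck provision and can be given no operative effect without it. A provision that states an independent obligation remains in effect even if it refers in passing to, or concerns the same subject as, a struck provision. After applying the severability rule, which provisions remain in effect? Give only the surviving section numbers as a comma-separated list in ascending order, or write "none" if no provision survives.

none

Paragraph 2 is struck. Paragraph 5 merely fixes the exemption procedure for Paragraph 2; with Paragraph 2 gone it has nothing to operate on and falls away. The only function of Paragraph 6 is the emergency suspension of Paragraph 2, so it cannot stand once Paragraph 2 is removed. The only function of Paragraph 7 is the civil penalty for violating Paragraph 2, so it cannot stand once Paragraph 2 is removed. Paragraph 8 provides that the ordinance is not severable, so the invalidity of any one provision voids the entire ordinance. No provision of the ordinance survives.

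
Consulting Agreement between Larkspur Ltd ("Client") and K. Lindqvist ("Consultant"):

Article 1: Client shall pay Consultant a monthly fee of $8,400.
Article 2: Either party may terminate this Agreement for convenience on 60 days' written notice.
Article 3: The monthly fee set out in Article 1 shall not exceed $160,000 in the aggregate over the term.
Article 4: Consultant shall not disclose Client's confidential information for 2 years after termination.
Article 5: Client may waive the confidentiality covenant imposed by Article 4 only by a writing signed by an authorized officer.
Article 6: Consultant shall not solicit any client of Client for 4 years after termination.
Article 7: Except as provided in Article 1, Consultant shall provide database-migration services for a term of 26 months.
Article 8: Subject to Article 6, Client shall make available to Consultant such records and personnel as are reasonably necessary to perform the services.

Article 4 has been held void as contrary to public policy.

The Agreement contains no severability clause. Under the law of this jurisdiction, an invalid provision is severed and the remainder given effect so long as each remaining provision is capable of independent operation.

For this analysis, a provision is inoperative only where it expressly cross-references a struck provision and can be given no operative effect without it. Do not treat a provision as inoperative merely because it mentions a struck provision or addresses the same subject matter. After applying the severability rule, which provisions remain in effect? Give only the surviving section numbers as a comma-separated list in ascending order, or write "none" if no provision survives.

1, 2, 3, 6, 7, 8

Article 4 is struck. Article 5 operates only by reference to Article 4, so it falls with Article 4. Under the stated default rule, only provisions that cannot operate independently fall away; the rest are enforced. That leaves Article 1, Article 2, Article 3, Article 6, Article 7, and Article 8 in effect.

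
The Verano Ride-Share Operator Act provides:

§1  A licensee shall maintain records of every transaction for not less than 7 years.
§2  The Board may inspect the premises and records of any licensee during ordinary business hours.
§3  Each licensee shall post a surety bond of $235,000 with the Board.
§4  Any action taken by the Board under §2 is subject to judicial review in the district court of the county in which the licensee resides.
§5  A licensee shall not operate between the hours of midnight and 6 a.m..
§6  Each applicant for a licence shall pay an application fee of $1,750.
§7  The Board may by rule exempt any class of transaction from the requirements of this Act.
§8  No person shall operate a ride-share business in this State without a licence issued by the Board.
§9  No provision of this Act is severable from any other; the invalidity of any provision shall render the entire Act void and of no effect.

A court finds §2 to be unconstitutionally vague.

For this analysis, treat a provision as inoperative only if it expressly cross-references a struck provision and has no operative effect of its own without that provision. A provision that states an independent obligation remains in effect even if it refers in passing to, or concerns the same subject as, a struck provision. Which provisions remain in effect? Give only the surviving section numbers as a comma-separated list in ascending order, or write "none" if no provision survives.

none

§2 is struck. The only function of §4 is the judicial-review right for §2, so it cannot stand once §2 is removed. §9 provides that the Act is not severable, so the invalidity of any one provision voids the entire Act. No provision of the Act survives.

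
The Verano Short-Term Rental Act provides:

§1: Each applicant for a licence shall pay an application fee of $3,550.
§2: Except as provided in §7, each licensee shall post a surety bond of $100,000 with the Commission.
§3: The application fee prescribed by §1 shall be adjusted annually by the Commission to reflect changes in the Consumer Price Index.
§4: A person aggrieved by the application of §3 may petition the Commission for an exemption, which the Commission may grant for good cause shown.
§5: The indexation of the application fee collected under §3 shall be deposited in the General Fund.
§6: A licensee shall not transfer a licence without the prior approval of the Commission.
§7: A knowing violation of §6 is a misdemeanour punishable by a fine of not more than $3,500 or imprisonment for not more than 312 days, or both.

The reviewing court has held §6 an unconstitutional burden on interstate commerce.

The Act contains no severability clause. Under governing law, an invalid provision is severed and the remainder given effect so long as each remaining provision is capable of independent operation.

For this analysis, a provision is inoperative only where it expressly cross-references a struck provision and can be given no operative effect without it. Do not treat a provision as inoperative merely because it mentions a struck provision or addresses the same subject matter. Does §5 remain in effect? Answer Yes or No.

Yes

§6 is struck. The only function of §7 is the criminal penalty for violating §6, so it cannot stand once §6 is removed. Although §2 refers to §7, its operative terms do not depend on §7, so it remains in effect. Under the stated default rule, only provisions that cannot operate independently fall away; the rest are enforced. That leaves §1, §2, §3, §4, and §5 in effect. §5 is among the surviving provisions, so the answer is yes.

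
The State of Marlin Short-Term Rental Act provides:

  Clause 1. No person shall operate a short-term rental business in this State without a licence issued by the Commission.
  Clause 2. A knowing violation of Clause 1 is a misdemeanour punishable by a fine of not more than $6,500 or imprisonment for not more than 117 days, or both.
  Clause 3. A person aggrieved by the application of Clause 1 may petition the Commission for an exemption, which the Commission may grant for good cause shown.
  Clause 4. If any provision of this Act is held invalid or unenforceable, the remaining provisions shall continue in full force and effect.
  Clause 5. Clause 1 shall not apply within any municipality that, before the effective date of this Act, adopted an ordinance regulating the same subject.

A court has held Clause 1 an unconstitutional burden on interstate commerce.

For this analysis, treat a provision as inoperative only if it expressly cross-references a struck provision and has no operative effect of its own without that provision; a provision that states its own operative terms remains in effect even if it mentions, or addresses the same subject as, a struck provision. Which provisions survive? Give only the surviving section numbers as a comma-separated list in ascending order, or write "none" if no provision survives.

Clause 1 is struck. The only function of Clause 2 is the criminal penalty for violating Clause 1, so it cannot stand once Clause 1 is removed. Clause 3 merely fixes the exemption procedure for Clause 1; with Clause 1 gone it has nothing to operate on and falls away. Clause 5 merely fixes the local-preemption carve-out from Clause 1; with Clause 1 gone it has nothing to operate on and falls away. Under the severability clause in Clause 4, the remaining provisions continue in force. Only Clause 4 remains in effect.

4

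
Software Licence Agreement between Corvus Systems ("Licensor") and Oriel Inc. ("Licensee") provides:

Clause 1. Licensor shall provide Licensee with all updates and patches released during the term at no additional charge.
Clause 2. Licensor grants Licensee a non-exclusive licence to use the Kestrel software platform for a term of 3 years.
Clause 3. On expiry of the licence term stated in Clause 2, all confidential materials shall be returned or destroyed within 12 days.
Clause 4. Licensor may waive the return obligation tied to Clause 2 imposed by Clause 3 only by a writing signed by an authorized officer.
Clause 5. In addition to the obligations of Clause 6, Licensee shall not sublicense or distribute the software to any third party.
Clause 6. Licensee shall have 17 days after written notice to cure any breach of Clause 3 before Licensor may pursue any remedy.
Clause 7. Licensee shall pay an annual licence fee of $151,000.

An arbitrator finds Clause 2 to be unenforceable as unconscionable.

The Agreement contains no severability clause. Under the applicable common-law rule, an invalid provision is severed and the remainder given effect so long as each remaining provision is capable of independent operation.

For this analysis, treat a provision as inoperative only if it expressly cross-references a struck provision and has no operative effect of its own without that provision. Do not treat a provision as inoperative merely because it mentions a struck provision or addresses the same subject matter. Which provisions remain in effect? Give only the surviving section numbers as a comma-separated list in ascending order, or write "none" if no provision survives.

Clause 2 is struck. The only function of Clause 3 is the return obligation tied to Clause 2, so it cannot stand once Clause 2 is removed. The only function of Clause 4 is the waiver condition for Clause 3, so it cannot stand once Clause 3 is removed. Clause 6 has no operative effect of its own apart from Clause 3 and is therefore inoperative. Although Clause 5 refers to Clause 6, its operative terms do not depend on Clause 6, so it remains in effect. With no severability clause, the stated default rule severs what cannot stand and enforces each remaining provision that can operate on its own. That leaves Clause 1, Clause 5, and Clause 7 in effect.

1, 5, 7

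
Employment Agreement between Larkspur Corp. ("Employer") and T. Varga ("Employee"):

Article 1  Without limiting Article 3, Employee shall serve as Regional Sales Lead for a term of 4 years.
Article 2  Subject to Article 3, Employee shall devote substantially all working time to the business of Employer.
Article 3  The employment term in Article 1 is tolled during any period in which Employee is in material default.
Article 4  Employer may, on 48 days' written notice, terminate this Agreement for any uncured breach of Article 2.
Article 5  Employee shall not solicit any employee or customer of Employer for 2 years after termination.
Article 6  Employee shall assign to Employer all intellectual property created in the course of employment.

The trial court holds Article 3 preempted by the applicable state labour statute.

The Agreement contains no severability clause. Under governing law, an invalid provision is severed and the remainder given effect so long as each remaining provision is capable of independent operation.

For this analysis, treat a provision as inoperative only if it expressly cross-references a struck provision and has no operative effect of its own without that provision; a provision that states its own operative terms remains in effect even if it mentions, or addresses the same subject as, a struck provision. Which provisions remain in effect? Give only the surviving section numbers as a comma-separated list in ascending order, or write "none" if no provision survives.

1, 2, 4, 5, 6

Article 3 is struck. Although Article 1 refers to Article 3, its operative terms do not depend on Article 3, so it remains in effect. Although Article 2 refers to Article 3, its operative terms do not depend on Article 3, so it remains in effect. No other provision's operative terms depend on Article 3. With no severability clause, the stated default rule severs what cannot stand and enforces each remaining provision that can operate on its own. The provisions still in force are Article 1, Article 2, Article 4, Article 5, and Article 6.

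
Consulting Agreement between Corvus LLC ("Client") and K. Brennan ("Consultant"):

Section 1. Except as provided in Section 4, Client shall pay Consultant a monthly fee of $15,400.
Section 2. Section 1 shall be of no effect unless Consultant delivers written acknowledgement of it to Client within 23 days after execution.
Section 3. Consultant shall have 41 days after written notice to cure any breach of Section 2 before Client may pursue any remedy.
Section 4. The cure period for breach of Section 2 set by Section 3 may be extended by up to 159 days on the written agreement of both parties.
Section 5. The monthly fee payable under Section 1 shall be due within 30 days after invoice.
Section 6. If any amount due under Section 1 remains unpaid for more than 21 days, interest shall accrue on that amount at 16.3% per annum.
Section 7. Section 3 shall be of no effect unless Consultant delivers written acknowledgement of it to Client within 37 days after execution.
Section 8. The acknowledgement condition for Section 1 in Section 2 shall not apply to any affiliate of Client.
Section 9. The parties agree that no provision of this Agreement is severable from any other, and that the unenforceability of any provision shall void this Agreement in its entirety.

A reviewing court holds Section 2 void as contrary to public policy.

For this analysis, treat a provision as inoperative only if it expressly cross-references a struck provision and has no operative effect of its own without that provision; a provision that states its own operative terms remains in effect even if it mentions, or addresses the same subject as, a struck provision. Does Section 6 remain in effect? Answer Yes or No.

No

Section 2 is struck. Section 3 has no operative effect of its own apart from Section 2 and is therefore inoperative. Section 8 has no operative effect of its own apart from Section 2 and is therefore inoperative. Section 4 operates only by reference to Section 3, so it falls with Section 3. Section 7 merely fixes the acknowledgement condition for Section 3; with Section 3 gone it has nothing to operate on and falls away. Section 9 provides that the Agreement is not severable, so the invalidity of any one provision voids the entire Agreement. No provision of the Agreement survives. Section 6 is among the inoperative provisions, so the answer is no.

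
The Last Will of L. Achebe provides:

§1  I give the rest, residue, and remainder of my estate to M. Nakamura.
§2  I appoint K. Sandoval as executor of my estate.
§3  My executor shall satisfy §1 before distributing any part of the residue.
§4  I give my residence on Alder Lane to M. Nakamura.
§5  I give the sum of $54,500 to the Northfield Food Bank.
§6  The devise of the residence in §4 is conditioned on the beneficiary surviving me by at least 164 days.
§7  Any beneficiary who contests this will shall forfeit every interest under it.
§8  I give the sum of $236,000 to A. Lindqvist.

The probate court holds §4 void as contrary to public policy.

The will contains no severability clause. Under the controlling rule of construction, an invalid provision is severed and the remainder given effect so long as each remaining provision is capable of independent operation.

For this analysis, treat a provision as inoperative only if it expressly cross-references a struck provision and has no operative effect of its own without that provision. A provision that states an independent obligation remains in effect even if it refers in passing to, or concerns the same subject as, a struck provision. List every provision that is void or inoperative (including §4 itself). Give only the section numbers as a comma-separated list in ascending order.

4, 6

§4 is struck. §6 merely fixes the survivorship condition on §4; with §4 gone it has nothing to operate on and falls away. With no severability clause, the stated default rule severs what cannot stand and enforces each remaining provision that can operate on its own. That leaves §1, §2, §3, §5, §7, and §8 in effect.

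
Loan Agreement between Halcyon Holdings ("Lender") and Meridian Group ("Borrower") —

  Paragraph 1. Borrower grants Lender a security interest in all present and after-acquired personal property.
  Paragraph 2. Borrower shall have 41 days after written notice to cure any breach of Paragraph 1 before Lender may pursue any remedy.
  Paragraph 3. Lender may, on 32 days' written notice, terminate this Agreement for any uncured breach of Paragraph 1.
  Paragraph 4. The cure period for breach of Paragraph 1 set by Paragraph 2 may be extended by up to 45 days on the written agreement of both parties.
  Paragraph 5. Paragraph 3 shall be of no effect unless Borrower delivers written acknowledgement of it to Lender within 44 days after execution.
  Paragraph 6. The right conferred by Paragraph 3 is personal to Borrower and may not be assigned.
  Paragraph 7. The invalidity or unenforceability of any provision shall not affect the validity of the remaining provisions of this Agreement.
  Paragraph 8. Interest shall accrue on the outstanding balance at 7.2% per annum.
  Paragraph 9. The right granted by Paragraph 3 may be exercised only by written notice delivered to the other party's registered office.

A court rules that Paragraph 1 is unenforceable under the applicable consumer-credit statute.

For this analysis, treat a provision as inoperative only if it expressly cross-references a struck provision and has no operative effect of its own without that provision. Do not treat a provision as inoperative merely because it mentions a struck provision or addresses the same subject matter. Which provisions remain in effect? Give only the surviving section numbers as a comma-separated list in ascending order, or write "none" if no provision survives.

7, 8

Paragraph 1 is struck. The only function of Paragraph 2 is the cure period for breach of Paragraph 1, so it cannot stand once Paragraph 1 is removed. The only function of Paragraph 3 is the termination right for breach of Paragraph 1, so it cannot stand once Paragraph 1 is removed. Paragraph 4 does nothing except set the extension of the cure period for breach of Paragraph 1 by reference to Paragraph 2; with Paragraph 2 gone it has no independent effect and is inoperative. The only function of Paragraph 5 is the acknowledgement condition for Paragraph 3, so it cannot stand once Paragraph 3 is removed. Paragraph 6 merely fixes the non-assignment of Paragraph 3; with Paragraph 3 gone it has nothing to operate on and falls away. Paragraph 9 has no operative effect of its own apart from Paragraph 3 and is therefore inoperative. Under the severability clause in Paragraph 7, the remaining provisions continue in force. Paragraph 7 and Paragraph 8 remain in effect.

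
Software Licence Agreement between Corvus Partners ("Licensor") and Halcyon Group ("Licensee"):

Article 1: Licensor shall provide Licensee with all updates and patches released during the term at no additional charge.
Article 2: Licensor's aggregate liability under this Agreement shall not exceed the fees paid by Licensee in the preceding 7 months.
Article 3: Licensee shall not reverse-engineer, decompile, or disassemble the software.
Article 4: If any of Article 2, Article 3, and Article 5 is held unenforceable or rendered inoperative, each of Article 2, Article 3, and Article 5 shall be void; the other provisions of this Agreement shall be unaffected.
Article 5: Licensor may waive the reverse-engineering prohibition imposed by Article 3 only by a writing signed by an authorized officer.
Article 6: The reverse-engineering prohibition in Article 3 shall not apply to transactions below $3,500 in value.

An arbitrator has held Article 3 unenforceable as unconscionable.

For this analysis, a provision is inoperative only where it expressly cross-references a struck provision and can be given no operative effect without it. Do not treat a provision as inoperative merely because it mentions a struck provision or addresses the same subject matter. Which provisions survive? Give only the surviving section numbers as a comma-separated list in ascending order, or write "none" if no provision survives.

Article 3 is struck. Article 5 has no operative effect of its own apart from Article 3 and is therefore inoperative. Article 6 does nothing except set the carve-out from the reverse-engineering prohibition by reference to Article 3; with Article 3 gone it has no independent effect and is inoperative. Article 4 declares Article 2, Article 3, and Article 5 mutually dependent; since one of them has fallen, all of them are of no effect. That brings down Article 2 as well. The remainder continues in force under Article 4. That leaves Article 1 and Article 4 in effect.

1, 4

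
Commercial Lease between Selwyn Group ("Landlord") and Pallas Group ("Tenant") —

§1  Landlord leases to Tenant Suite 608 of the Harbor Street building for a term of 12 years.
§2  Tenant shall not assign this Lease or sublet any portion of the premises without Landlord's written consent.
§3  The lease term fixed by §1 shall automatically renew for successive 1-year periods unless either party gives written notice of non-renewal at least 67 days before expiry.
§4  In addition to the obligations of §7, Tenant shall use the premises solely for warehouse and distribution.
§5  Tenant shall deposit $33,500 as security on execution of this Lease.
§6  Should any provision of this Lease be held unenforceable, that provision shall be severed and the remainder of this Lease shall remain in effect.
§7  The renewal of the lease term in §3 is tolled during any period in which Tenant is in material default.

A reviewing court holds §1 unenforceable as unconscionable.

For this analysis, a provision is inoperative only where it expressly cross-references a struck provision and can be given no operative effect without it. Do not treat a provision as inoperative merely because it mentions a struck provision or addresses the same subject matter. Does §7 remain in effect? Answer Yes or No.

No

§1 is struck. The whole of §3 is the renewal of the lease term, defined by reference to §1, so §3 cannot stand once §1 is removed. §7 does nothing except set the tolling of the renewal of the lease term by reference to §3; with §3 gone it has no independent effect and is inoperative. §4 mentions §7 but its own obligation stands independently of §7, so §4 is not affected. §6 is a severability clause and preserves every provision that can still be given independent effect. The provisions still in force are §2, §4, §5, and §6. §7 is among the inoperative provisions, so the answer is no.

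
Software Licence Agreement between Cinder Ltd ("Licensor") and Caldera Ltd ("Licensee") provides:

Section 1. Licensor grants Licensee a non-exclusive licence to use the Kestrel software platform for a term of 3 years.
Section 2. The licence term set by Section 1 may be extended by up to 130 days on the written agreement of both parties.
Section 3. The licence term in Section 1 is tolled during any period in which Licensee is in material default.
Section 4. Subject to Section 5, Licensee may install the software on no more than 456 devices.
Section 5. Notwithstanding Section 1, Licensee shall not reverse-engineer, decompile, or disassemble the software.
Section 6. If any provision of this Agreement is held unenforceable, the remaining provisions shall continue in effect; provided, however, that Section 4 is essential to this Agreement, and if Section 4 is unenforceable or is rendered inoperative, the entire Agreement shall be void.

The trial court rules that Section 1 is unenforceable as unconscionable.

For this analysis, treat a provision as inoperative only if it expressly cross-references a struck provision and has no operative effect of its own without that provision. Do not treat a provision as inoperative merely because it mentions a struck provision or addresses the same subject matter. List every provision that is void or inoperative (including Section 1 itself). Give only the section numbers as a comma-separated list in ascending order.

Section 1 is struck. Section 2 has no operative effect of its own apart from Section 1 and is therefore inoperative. Section 3 operates only by reference to Section 1, so it falls with Section 1. Section 5 mentions Section 1 but its own obligation stands independently of Section 1, so Section 5 is not affected. Section 6 makes Section 4 an essential term, but Section 4 is unaffected, so the severability proviso in Section 6 preserves the remaining provisions. That leaves Section 4, Section 5, and Section 6 in effect.

1, 2, 3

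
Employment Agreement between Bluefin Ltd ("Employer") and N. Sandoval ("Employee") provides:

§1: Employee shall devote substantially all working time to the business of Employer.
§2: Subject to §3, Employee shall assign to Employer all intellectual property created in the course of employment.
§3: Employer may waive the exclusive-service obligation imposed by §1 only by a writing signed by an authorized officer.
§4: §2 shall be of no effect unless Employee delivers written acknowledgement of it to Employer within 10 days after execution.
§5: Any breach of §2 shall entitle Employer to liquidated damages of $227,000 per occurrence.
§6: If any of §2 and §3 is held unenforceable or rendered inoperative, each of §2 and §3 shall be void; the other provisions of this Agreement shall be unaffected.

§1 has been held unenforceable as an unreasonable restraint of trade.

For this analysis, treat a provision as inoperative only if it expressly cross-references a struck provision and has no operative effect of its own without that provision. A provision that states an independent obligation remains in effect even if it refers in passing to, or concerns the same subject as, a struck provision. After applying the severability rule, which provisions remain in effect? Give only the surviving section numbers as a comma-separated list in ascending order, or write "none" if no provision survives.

6

§1 is struck. §3 merely fixes the waiver condition for §1; with §1 gone it has nothing to operate on and falls away. §6 declares §2 and §3 mutually dependent; since one of them has fallen, all of them are of no effect. That brings down §2 as well. §4 and §5 in turn depend solely on a provision now struck and likewise fall. The remainder continues in force under §6. Only §6 remains in effect.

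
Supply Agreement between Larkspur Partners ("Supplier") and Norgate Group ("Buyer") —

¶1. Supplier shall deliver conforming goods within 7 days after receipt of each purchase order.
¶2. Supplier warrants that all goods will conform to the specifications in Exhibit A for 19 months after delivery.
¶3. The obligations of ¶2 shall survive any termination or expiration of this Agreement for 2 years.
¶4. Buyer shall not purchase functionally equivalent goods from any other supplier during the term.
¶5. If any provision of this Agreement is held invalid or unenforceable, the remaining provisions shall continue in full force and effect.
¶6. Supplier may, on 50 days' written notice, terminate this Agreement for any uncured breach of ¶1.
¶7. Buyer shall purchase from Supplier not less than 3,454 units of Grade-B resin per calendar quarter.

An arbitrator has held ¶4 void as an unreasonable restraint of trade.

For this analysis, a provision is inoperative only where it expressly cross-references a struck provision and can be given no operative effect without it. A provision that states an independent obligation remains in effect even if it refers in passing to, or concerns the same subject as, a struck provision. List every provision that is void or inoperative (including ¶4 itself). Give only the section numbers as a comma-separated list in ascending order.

4

¶4 is struck. No other provision's operative terms depend on ¶4. ¶5 is a severability clause and preserves every provision that can still be given independent effect. ¶1, ¶2, ¶3, ¶5, ¶6, and ¶7 remain in effect.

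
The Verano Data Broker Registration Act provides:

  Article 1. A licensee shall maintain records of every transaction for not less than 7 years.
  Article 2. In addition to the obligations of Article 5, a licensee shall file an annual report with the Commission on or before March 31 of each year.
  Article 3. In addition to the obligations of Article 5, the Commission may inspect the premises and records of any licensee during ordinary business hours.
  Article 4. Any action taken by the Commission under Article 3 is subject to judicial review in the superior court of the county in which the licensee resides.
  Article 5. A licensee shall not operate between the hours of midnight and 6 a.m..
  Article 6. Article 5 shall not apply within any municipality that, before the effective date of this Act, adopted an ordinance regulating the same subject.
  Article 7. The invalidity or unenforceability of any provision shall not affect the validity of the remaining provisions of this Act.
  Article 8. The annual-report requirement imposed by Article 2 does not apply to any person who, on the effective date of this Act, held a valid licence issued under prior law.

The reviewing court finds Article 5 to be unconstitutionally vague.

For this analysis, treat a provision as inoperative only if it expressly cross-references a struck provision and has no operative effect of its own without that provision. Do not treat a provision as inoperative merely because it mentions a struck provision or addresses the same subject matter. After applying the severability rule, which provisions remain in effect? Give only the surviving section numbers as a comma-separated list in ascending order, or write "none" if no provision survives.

Article 5 is struck. Article 6 operates only by reference to Article 5, so it falls with Article 5. Article 3 mentions Article 5 but its own obligation stands independently of Article 5, so Article 3 is not affected. Although Article 2 refers to Article 5, its operative terms do not depend on Article 5, so it remains in effect. Article 7 is a severability clause and preserves every provision that can still be given independent effect. Article 1, Article 2, Article 3, Article 4, Article 7, and Article 8 remain in effect.

1, 2, 3, 4, 7, 8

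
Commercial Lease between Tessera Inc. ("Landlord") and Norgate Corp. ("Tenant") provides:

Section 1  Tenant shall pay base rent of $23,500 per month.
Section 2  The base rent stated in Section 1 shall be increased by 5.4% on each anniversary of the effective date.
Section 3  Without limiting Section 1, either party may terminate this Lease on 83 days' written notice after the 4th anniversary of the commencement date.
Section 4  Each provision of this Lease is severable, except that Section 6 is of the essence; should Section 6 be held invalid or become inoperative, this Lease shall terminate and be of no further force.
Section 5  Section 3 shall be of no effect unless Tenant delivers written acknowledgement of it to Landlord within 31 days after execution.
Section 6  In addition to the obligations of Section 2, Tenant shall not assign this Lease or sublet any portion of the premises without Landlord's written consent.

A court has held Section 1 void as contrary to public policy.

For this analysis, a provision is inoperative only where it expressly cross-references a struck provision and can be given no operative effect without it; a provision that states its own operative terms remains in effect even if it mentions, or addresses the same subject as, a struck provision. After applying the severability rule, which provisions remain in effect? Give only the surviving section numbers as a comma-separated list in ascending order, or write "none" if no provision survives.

3, 4, 5, 6

Section 1 is struck. Section 2 has no operative effect of its own apart from Section 1 and is therefore inoperative. Although Section 6 refers to Section 2, its operative terms do not depend on Section 2, so it remains in effect. Section 3 mentions Section 1 but its own obligation stands independently of Section 1, so Section 3 is not affected. Section 4 makes Section 6 an essential term, but Section 6 is unaffected, so the severability proviso in Section 4 preserves the remaining provisions. The provisions still in force are Section 3, Section 4, Section 5, and Section 6.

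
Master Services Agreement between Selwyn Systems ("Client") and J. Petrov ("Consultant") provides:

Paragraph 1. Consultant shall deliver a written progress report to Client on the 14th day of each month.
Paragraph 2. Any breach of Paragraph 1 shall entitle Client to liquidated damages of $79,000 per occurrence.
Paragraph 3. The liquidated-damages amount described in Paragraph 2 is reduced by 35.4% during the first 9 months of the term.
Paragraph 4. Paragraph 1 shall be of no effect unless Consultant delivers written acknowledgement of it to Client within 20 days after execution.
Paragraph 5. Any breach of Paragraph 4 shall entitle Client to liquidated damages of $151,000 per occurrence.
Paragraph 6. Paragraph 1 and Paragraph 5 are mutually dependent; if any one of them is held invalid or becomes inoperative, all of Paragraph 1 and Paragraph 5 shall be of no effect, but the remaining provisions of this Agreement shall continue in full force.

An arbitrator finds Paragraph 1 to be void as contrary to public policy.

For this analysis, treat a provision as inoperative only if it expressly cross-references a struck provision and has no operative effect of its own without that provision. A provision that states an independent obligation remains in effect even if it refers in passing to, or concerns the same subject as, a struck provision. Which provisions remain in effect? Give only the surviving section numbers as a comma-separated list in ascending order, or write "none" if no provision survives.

Paragraph 1 is struck. Paragraph 2 does nothing except set the liquidated-damages amount by reference to Paragraph 1; with Paragraph 1 gone it has no independent effect and is inoperative. Paragraph 4 has no operative effect of its own apart from Paragraph 1 and is therefore inoperative. The whole of Paragraph 3 is the introductory reduction to the liquidated-damages amount, defined by reference to Paragraph 2, so Paragraph 3 cannot stand once Paragraph 2 is removed. Paragraph 5 does nothing except set the liquidated-damages amount by reference to Paragraph 4; with Paragraph 4 gone it has no independent effect and is inoperative. Paragraph 6 declares Paragraph 1 and Paragraph 5 mutually dependent; since one of them has fallen, all of them are of no effect. The remainder continues in force under Paragraph 6. Only Paragraph 6 remains in effect.

6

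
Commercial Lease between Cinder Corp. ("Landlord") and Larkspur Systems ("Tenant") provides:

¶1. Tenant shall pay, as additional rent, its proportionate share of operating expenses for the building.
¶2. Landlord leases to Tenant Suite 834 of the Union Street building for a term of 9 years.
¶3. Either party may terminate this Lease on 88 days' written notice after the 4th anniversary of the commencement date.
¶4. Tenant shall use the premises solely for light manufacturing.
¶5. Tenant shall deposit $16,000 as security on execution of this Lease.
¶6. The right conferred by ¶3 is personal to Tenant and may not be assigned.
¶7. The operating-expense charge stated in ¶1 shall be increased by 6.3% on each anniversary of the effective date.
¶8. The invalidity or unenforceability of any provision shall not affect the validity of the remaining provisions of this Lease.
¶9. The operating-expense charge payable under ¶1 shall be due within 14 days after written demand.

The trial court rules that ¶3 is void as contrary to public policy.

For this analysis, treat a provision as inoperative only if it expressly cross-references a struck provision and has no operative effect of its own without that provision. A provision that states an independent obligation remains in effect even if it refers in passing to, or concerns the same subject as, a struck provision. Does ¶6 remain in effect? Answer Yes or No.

¶3 is struck. ¶6 has no operative effect of its own apart from ¶3 and is therefore inoperative. ¶8 is a severability clause and preserves every provision that can still be given independent effect. That leaves ¶1, ¶2, ¶4, ¶5, ¶7, ¶8, and ¶9 in effect. ¶6 is among the inoperative provisions, so the answer is no.

No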